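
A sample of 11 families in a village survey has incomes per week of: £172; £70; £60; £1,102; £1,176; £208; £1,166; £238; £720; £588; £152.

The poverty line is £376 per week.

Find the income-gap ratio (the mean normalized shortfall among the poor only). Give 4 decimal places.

Poor units: £60, £70, £152, £172, £208, £238 (q = 6 of N = 11).
Shortfall ratios (z−y)/z: 0.8404, 0.8138, 0.5957, 0.5426, 0.4468, 0.3670; sum = 3.606383.
The income-gap ratio divides by q (the poor only): 3.606383 / 6 = 0.6011.

0.6011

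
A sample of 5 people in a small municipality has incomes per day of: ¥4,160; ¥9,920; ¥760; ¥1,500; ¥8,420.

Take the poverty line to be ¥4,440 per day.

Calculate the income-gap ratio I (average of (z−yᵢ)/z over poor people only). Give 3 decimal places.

Below the line: ¥760, ¥1,500, ¥4,160 (q = 3 of N = 5).
Relative gaps: 0.8288, 0.6622, 0.0631; sum = 1.554054.
The income-gap ratio divides by q (the poor only): 1.554054 / 3 = 0.518.

0.518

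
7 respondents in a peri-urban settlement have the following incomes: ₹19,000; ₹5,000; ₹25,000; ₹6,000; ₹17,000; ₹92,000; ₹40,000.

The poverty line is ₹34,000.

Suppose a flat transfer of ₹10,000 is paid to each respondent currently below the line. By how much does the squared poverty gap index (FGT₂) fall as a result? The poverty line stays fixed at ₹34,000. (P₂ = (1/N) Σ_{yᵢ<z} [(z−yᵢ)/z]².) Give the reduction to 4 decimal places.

Before: below the line — ₹5,000, ₹6,000, ₹17,000, ₹19,000, ₹25,000; squared poverty gap index (FGT₂) = 0.274345.
After the ₹10,000 transfer: below the line — ₹15,000, ₹16,000, ₹27,000, ₹29,000; squared poverty gap index (FGT₂) = 0.093796.
Reduction = 0.274345 − 0.093796 = 0.1805.

0.1805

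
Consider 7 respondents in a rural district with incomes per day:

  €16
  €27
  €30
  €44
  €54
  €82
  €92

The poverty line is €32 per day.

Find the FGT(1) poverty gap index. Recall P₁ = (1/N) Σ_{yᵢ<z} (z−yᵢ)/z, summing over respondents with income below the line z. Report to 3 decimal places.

Below the line: €16, €27, €30 (q = 3 of N = 7).
Shortfall ratios: (32−16)/32 = 0.5000; (32−27)/32 = 0.1562; (32−30)/32 = 0.0625.
Sum of shortfalls = 0.718750; P₁ averages over all N: 0.718750 / 7 = 0.103.

0.103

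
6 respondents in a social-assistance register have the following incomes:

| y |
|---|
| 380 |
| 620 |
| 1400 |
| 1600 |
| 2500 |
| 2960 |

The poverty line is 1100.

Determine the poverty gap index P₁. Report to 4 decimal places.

0.1818

Incomes under z: 380, 620 (q = 2 of N = 6).
Normalized shortfalls: (1100−380)/1100 = 0.6545; (1100−620)/1100 = 0.4364.
Sum of shortfalls = 1.090909; P₁ averages over all N: 1.090909 / 6 = 0.1818.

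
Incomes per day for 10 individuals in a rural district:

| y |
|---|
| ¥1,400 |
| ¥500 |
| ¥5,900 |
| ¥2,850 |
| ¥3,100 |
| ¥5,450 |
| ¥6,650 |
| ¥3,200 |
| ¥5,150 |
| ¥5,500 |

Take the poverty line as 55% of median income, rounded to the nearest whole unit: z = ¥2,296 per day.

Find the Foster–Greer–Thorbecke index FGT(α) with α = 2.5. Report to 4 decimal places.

0.0636

Below z: ¥500, ¥1,400 (q = 2 of N = 10).
Relative gaps: (2296−500)/2296 = 0.7822; (2296−1400)/2296 = 0.3902.
Raised to α = 2.5: 0.54117; 0.09513.
Sum = 0.636308; FGT(2.5) = 0.636308 / 10 = 0.0636.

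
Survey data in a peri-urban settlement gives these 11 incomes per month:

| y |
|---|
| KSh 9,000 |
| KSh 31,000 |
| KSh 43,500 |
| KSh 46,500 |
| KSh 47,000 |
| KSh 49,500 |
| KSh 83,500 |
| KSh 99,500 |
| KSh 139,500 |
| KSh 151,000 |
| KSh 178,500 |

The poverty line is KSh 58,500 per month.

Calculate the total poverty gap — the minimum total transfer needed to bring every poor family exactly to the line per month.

KSh 124,500

Incomes under z: KSh 9,000, KSh 31,000, KSh 43,500, KSh 46,500, KSh 47,000, KSh 49,500 (q = 6 of N = 11).
Individual gaps: 58500−9000 = 49500; 58500−31000 = 27500; 58500−43500 = 15000; 58500−46500 = 12000; 58500−47000 = 11500; 58500−49500 = 9000.
Aggregate gap = KSh 124,500.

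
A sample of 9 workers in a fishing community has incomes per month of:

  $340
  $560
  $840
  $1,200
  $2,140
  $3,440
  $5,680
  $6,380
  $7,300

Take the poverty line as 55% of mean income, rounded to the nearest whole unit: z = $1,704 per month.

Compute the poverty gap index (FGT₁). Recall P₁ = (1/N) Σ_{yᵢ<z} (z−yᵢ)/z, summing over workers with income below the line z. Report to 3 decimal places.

Poor units: $340, $560, $840, $1,200 (q = 4 of N = 9).
Relative gaps: (1704−340)/1704 = 0.8005; (1704−560)/1704 = 0.6714; (1704−840)/1704 = 0.5070; (1704−1200)/1704 = 0.2958.
Sum of shortfalls = 2.274648; P₁ averages over all N: 2.274648 / 9 = 0.253.

0.253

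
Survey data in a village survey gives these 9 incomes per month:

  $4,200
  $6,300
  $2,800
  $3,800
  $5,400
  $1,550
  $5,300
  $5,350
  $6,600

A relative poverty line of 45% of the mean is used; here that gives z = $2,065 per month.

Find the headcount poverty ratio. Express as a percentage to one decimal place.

1 of the 9 individuals have income below $2,065.
H = 1/9 = 11.1%.

11.1%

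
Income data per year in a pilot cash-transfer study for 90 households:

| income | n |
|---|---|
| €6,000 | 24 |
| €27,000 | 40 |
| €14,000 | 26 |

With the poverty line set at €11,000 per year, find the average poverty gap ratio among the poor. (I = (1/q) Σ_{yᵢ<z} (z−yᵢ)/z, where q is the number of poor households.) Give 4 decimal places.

0.4545

Below the line: 24×€6,000 (q = 24 of N = 90).
Relative gaps: 0.4545 (×24); sum = 10.909091.
I averages over the q = 24 poor units only: 10.909091 / 24 = 0.4545.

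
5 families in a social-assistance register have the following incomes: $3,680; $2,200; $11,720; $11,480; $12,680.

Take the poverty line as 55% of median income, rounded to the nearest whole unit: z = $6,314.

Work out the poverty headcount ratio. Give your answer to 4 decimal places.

2 of the 5 families have income below $6,314.
H = 2/5 = 0.4000.

0.4000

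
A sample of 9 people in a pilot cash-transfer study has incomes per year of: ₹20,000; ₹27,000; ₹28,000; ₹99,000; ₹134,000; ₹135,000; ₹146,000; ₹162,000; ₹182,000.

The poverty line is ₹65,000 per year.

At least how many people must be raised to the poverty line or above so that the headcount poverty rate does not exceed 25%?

Currently q = 3 of N = 9 are below the line (H = 0.333).
A headcount ratio of at most 25% allows at most ⌊0.25 × 9⌋ = 2 poor people.
So at least 3 − 2 = 1 must be lifted.

1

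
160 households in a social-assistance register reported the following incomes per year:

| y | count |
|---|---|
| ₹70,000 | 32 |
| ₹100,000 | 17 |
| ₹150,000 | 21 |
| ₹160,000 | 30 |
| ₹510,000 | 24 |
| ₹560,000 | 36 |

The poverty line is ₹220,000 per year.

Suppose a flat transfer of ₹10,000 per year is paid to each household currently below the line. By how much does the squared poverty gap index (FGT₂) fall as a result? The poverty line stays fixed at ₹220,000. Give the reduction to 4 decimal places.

Before: below the line — 32×₹70,000, 17×₹100,000, 21×₹150,000, 30×₹160,000; squared poverty gap index (FGT₂) = 0.151821.
After the ₹10,000 transfer: below the line — 32×₹80,000, 17×₹110,000, 21×₹160,000, 30×₹170,000; squared poverty gap index (FGT₂) = 0.127002.
Reduction = 0.151821 − 0.127002 = 0.0248.

0.0248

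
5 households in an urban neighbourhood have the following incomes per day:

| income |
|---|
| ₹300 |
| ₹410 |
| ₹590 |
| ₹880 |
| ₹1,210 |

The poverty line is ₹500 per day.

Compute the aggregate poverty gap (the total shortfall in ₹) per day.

₹290

Below z: ₹300, ₹410 (q = 2 of N = 5).
Individual gaps: 500−300 = 200; 500−410 = 90.
Aggregate gap = ₹290.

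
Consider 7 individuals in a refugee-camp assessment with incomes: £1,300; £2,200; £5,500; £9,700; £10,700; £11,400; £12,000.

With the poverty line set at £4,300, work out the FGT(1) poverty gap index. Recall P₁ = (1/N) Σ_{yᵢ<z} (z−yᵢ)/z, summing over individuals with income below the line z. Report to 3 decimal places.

Below z: £1,300, £2,200 (q = 2 of N = 7).
Normalized shortfalls: (4300−1300)/4300 = 0.6977; (4300−2200)/4300 = 0.4884.
Sum of shortfalls = 1.186047; P₁ averages over all N: 1.186047 / 7 = 0.169.

0.169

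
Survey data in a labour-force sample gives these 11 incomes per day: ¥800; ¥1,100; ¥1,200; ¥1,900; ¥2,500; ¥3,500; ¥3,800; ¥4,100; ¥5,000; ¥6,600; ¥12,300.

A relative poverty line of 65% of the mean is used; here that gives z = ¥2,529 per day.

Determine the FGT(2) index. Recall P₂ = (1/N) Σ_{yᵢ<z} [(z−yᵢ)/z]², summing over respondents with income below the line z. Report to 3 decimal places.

0.102

Below the line: ¥800, ¥1,100, ¥1,200, ¥1,900, ¥2,500 (q = 5 of N = 11).
Relative gaps: (2529−800)/2529 = 0.6837; (2529−1100)/2529 = 0.5650; (2529−1200)/2529 = 0.5255; (2529−1900)/2529 = 0.2487; (2529−2500)/2529 = 0.0115.
Squared: 0.4674; 0.3193; 0.2762; 0.0619; 0.0001.
Sum = 1.124825; P₂ = 1.124825 / 11 = 0.102.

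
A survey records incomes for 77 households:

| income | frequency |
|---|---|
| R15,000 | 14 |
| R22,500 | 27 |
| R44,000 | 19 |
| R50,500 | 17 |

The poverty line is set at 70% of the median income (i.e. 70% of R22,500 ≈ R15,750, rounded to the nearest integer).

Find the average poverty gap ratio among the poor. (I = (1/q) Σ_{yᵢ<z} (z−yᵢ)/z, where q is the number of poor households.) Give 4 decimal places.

0.0476

Below the line: 14×R15,000 (q = 14 of N = 77).
Relative gaps: 0.0476 (×14); sum = 0.666667.
The income-gap ratio divides by q (the poor only): 0.666667 / 14 = 0.0476.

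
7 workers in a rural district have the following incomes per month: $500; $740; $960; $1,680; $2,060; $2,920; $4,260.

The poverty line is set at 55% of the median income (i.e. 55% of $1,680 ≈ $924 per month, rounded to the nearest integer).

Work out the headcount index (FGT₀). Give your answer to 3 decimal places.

0.286

2 of the 7 workers have income below $924.
H = 2/7 = 0.286.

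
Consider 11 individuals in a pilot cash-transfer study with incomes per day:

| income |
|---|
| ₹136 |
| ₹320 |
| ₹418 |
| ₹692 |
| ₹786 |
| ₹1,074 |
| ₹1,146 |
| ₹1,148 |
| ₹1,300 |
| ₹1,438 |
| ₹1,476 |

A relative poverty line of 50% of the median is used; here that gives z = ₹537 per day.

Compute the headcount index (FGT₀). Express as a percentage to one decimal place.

3 of the 11 individuals have income below ₹537.
H = 3/11 = 27.3%.

27.3%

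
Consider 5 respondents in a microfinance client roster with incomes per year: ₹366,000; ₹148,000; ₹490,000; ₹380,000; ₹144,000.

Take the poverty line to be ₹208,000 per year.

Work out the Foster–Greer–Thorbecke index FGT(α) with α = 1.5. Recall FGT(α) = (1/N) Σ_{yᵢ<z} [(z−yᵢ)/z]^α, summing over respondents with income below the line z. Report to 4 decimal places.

Poor units: ₹144,000, ₹148,000 (q = 2 of N = 5).
Gap ratios (z−y)/z: (208000−144000)/208000 = 0.3077; (208000−148000)/208000 = 0.2885.
Raised to α = 1.5: 0.17068; 0.15493.
Sum = 0.325606; FGT(1.5) = 0.325606 / 5 = 0.0651.

0.0651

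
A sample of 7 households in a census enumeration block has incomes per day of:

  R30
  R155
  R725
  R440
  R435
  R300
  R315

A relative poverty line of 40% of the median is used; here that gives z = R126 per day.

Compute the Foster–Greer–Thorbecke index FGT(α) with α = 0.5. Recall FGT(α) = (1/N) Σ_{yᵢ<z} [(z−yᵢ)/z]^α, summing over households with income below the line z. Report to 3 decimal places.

Poor units: R30 (q = 1 of N = 7).
Normalized shortfalls: (126−30)/126 = 0.7619.
Raised to α = 0.5: 0.87287.
Sum = 0.872872; FGT(0.5) = 0.872872 / 7 = 0.125.

0.125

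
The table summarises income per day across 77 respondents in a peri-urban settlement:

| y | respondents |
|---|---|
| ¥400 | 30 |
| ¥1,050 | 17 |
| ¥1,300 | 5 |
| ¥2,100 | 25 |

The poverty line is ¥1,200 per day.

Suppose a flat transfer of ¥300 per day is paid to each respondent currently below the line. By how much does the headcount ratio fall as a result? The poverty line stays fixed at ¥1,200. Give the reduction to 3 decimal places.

0.221

Before: below the line — 30×¥400, 17×¥1,050; headcount ratio = 0.61039.
After the ¥300 transfer: below the line — 30×¥700; headcount ratio = 0.38961.
Reduction = 0.61039 − 0.38961 = 0.221.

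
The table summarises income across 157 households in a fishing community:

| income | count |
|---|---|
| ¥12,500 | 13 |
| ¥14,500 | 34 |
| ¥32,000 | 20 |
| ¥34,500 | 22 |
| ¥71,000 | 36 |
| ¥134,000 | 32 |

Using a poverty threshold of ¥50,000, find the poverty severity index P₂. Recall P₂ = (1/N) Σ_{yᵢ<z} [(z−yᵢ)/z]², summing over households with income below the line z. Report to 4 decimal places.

0.1857

Below z: 13×¥12,500, 34×¥14,500, 20×¥32,000, 22×¥34,500 (q = 89 of N = 157).
Normalized shortfalls: (50000−12500)/50000 = 0.7500 (×13); (50000−14500)/50000 = 0.7100 (×34); (50000−32000)/50000 = 0.3600 (×20); (50000−34500)/50000 = 0.3100 (×22).
Squared: 0.5625 (×13); 0.5041 (×34); 0.1296 (×20); 0.0961 (×22).
Sum = 29.158100; P₂ = 29.158100 / 157 = 0.1857.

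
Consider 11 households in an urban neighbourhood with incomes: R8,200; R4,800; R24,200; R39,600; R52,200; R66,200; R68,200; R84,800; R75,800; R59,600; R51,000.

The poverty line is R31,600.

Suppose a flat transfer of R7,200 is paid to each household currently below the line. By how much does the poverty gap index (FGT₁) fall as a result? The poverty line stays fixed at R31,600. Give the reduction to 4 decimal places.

0.0621

Before: below the line — R4,800, R8,200, R24,200; poverty gap index (FGT₁) = 0.165708.
After the R7,200 transfer: below the line — R12,000, R15,400, R31,400; poverty gap index (FGT₁) = 0.103567.
Reduction = 0.165708 − 0.103567 = 0.0621.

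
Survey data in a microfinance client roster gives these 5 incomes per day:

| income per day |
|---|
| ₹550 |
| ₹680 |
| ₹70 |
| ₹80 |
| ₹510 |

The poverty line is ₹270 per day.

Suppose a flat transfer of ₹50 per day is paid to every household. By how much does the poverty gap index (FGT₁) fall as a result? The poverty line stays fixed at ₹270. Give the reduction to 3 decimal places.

0.074

Before: below the line — ₹70, ₹80; poverty gap index (FGT₁) = 0.28889.
After the ₹50 transfer: below the line — ₹120, ₹130; poverty gap index (FGT₁) = 0.21481.
Reduction = 0.28889 − 0.21481 = 0.074.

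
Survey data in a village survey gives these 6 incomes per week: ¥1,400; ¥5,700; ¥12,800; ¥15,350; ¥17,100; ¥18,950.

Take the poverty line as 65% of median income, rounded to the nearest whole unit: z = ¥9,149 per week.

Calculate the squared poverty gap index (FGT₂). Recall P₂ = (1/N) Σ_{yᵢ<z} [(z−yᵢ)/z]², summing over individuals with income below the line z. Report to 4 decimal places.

0.1432

Below the line: ¥1,400, ¥5,700 (q = 2 of N = 6).
Gap ratios (z−y)/z: (9149−1400)/9149 = 0.8470; (9149−5700)/9149 = 0.3770.
Squared: 0.7174; 0.1421.
Sum = 0.859486; P₂ = 0.859486 / 6 = 0.1432.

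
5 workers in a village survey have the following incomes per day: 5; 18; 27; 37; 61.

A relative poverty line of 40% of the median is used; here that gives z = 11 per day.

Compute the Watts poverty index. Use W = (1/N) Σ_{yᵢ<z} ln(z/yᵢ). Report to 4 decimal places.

Incomes under z: 5 (q = 1 of N = 5).
ln(z/y) terms: ln(11/5) = 0.7885.
W = 0.788457 / 5 = 0.1577.

0.1577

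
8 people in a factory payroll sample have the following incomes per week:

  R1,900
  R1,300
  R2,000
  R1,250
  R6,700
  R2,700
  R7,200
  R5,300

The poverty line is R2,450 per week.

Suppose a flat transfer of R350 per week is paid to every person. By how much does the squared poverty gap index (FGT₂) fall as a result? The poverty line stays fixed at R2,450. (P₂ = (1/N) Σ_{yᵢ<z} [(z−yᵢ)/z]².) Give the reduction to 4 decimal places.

Before: below the line — R1,250, R1,300, R1,900, R2,000; squared poverty gap index (FGT₂) = 0.068045.
After the R350 transfer: below the line — R1,600, R1,650, R2,250, R2,350; squared poverty gap index (FGT₂) = 0.029415.
Reduction = 0.068045 − 0.029415 = 0.0386.

0.0386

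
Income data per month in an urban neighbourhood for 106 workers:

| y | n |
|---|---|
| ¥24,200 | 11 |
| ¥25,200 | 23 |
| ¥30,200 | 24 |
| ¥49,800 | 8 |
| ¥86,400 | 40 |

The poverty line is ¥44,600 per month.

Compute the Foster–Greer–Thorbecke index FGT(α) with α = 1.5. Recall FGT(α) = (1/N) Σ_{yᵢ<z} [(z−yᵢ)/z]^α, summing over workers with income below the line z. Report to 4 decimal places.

Poor units: 11×¥24,200, 23×¥25,200, 24×¥30,200 (q = 58 of N = 106).
Relative gaps: (44600−24200)/44600 = 0.4574 (×11); (44600−25200)/44600 = 0.4350 (×23); (44600−30200)/44600 = 0.3229 (×24).
Raised to α = 1.5: 0.30934 (×11); 0.28688 (×23); 0.18346 (×24).
Sum = 14.404075; FGT(1.5) = 14.404075 / 106 = 0.1359.

0.1359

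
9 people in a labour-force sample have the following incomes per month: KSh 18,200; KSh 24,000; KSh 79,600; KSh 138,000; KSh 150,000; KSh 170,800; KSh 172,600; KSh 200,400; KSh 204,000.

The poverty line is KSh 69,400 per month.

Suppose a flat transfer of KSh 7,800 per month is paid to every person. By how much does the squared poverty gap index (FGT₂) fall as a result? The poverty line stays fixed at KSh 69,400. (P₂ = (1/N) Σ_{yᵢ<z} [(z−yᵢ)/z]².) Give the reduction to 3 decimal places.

Before: below the line — KSh 18,200, KSh 24,000; squared poverty gap index (FGT₂) = 0.10803.
After the KSh 7,800 transfer: below the line — KSh 26,000, KSh 31,800; squared poverty gap index (FGT₂) = 0.07607.
Reduction = 0.10803 − 0.07607 = 0.032.

0.032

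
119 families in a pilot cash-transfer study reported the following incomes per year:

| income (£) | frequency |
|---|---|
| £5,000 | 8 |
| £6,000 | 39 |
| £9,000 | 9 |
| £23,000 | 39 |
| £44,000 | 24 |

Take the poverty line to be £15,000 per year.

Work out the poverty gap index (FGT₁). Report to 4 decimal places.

0.2717

Poor units: 8×£5,000, 39×£6,000, 9×£9,000 (q = 56 of N = 119).
Gap ratios (z−y)/z: (15000−5000)/15000 = 0.6667 (×8); (15000−6000)/15000 = 0.6000 (×39); (15000−9000)/15000 = 0.4000 (×9).
Sum of shortfalls = 32.333333; P₁ averages over all N: 32.333333 / 119 = 0.2717.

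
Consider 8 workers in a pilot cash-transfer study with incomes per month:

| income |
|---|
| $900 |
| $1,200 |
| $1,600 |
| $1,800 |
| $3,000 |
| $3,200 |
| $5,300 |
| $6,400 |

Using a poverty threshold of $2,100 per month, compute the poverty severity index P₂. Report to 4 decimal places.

Incomes under z: $900, $1,200, $1,600, $1,800 (q = 4 of N = 8).
Gap ratios (z−y)/z: (2100−900)/2100 = 0.5714; (2100−1200)/2100 = 0.4286; (2100−1600)/2100 = 0.2381; (2100−1800)/2100 = 0.1429.
Squared: 0.3265; 0.1837; 0.0567; 0.0204.
Sum = 0.587302; P₂ = 0.587302 / 8 = 0.0734.

0.0734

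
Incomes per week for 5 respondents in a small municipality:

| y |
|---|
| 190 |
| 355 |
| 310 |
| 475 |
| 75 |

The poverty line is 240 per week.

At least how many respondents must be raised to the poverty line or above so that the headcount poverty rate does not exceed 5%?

2

2 of the 5 respondents are poor, so H = 2/5 = 0.400.
A headcount ratio of at most 5% allows at most ⌊0.05 × 5⌋ = 0 poor respondents.
So at least 2 − 0 = 2 must be lifted.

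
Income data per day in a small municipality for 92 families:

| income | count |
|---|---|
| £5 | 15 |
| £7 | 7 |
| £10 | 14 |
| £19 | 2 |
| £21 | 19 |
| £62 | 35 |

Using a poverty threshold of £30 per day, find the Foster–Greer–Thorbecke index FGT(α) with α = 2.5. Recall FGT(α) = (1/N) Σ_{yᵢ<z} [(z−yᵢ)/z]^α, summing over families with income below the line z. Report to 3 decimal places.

0.210

Below z: 15×£5, 7×£7, 14×£10, 2×£19, 19×£21 (q = 57 of N = 92).
Gap ratios (z−y)/z: (30−5)/30 = 0.8333 (×15); (30−7)/30 = 0.7667 (×7); (30−10)/30 = 0.6667 (×14); (30−19)/30 = 0.3667 (×2); (30−21)/30 = 0.3000 (×19).
Raised to α = 2.5: 0.63394 (×15); 0.51466 (×7); 0.36289 (×14); 0.08141 (×2); 0.04930 (×19).
Sum = 19.291508; FGT(2.5) = 19.291508 / 92 = 0.210.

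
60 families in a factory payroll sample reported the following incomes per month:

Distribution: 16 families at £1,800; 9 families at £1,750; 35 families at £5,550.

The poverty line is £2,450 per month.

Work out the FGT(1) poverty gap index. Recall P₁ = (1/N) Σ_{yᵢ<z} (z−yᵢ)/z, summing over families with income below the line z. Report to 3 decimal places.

0.114

Incomes under z: 9×£1,750, 16×£1,800 (q = 25 of N = 60).
Gap ratios (z−y)/z: (2450−1750)/2450 = 0.2857 (×9); (2450−1800)/2450 = 0.2653 (×16).
Sum of shortfalls = 6.816327; P₁ averages over all N: 6.816327 / 60 = 0.114.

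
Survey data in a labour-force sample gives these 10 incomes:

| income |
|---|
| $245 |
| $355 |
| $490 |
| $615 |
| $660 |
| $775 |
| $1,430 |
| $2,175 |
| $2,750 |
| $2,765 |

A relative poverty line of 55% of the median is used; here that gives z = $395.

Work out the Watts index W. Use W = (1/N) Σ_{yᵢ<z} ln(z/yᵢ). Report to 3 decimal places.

0.058

Below z: $245, $355 (q = 2 of N = 10).
ln(z/y) terms: ln(395/245) = 0.4776; ln(395/355) = 0.1068.
W = 0.584396 / 10 = 0.058.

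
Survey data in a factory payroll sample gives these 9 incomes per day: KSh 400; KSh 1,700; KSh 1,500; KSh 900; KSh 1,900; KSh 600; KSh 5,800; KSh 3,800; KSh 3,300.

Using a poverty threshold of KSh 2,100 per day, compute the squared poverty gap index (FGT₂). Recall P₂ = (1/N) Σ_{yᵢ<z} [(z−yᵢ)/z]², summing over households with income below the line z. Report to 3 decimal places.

0.180

Below z: KSh 400, KSh 600, KSh 900, KSh 1,500, KSh 1,700, KSh 1,900 (q = 6 of N = 9).
Gap ratios (z−y)/z: (2100−400)/2100 = 0.8095; (2100−600)/2100 = 0.7143; (2100−900)/2100 = 0.5714; (2100−1500)/2100 = 0.2857; (2100−1700)/2100 = 0.1905; (2100−1900)/2100 = 0.0952.
Squared: 0.6553; 0.5102; 0.3265; 0.0816; 0.0363; 0.0091.
Sum = 1.619048; P₂ = 1.619048 / 9 = 0.180.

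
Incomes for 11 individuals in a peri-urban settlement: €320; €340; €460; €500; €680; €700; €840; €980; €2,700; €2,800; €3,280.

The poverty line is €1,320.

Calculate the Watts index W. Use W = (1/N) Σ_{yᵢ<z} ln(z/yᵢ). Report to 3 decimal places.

0.622

Incomes under z: €320, €340, €460, €500, €680, €700, €840, €980 (q = 8 of N = 11).
ln(z/y) terms: ln(1320/320) = 1.4171; ln(1320/340) = 1.3564; ln(1320/460) = 1.0542; ln(1320/500) = 0.9708; ln(1320/680) = 0.6633; ln(1320/700) = 0.6343; ln(1320/840) = 0.4520; ln(1320/980) = 0.2978.
W = 6.845867 / 11 = 0.622.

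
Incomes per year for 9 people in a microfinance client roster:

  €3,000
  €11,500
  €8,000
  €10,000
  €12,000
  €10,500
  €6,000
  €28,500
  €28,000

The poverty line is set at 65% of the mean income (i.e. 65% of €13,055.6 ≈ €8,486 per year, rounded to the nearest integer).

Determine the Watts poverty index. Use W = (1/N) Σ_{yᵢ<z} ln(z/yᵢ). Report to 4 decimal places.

0.1606

Below the line: €3,000, €6,000, €8,000 (q = 3 of N = 9).
Log shortfalls: ln(8486/3000) = 1.0398; ln(8486/6000) = 0.3467; ln(8486/8000) = 0.0590.
W = 1.445440 / 9 = 0.1606.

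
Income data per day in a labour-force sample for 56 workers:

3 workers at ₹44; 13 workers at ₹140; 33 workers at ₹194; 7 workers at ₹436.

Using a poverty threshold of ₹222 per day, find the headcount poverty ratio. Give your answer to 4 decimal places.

0.8750

49 of the 56 workers have income below ₹222.
H = 49/56 = 0.8750.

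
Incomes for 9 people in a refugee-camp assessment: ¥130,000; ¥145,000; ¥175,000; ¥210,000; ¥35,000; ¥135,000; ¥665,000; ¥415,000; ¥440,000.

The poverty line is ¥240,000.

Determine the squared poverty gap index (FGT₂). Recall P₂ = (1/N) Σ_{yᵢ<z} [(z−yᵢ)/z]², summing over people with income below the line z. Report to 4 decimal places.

Below z: ¥35,000, ¥130,000, ¥135,000, ¥145,000, ¥175,000, ¥210,000 (q = 6 of N = 9).
Relative gaps: (240000−35000)/240000 = 0.8542; (240000−130000)/240000 = 0.4583; (240000−135000)/240000 = 0.4375; (240000−145000)/240000 = 0.3958; (240000−175000)/240000 = 0.2708; (240000−210000)/240000 = 0.1250.
Squared: 0.7296; 0.2101; 0.1914; 0.1567; 0.0734; 0.0156.
Sum = 1.376736; P₂ = 1.376736 / 9 = 0.1530.

0.1530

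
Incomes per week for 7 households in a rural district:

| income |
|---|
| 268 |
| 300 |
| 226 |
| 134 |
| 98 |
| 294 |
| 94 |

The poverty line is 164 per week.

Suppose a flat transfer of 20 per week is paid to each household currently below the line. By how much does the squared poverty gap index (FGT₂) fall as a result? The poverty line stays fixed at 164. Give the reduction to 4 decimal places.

0.0289

Before: below the line — 94, 98, 134; squared poverty gap index (FGT₂) = 0.053943.
After the 20 transfer: below the line — 114, 118, 154; squared poverty gap index (FGT₂) = 0.025049.
Reduction = 0.053943 − 0.025049 = 0.0289.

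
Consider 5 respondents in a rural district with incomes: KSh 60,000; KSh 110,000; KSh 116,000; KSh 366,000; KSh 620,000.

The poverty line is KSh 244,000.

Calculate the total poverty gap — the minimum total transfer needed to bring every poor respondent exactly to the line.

KSh 446,000

Poor units: KSh 60,000, KSh 110,000, KSh 116,000 (q = 3 of N = 5).
Individual gaps: 244000−60000 = 184000; 244000−110000 = 134000; 244000−116000 = 128000.
Aggregate gap = KSh 446,000.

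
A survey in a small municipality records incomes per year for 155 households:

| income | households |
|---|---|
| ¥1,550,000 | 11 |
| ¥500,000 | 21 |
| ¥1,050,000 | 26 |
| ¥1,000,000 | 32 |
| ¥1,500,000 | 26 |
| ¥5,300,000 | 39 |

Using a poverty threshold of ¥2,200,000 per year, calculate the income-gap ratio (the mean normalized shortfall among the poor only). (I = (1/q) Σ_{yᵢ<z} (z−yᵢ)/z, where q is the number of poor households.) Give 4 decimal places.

Below z: 21×¥500,000, 32×¥1,000,000, 26×¥1,050,000, 26×¥1,500,000, 11×¥1,550,000 (q = 116 of N = 155).
Relative gaps: 0.7727 (×21), 0.5455 (×32), 0.5227 (×26), 0.3182 (×26), 0.2955 (×11); sum = 58.795455.
I averages over the q = 116 poor units only: 58.795455 / 116 = 0.5069.

0.5069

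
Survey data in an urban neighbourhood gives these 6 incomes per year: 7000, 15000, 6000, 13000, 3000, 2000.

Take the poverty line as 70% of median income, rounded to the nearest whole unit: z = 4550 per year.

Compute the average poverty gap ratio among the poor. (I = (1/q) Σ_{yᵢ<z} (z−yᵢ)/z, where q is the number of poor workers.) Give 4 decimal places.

Below z: 2000, 3000 (q = 2 of N = 6).
Relative gaps: 0.5604, 0.3407; sum = 0.901099.
The income-gap ratio divides by q (the poor only): 0.901099 / 2 = 0.4505.

0.4505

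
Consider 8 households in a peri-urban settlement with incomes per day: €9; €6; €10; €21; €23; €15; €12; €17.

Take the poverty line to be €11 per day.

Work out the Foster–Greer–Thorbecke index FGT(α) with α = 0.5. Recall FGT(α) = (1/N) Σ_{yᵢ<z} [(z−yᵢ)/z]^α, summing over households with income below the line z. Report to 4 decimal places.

Below z: €6, €9, €10 (q = 3 of N = 8).
Relative gaps: (11−6)/11 = 0.4545; (11−9)/11 = 0.1818; (11−10)/11 = 0.0909.
Raised to α = 0.5: 0.67420; 0.42640; 0.30151.
Sum = 1.402113; FGT(0.5) = 1.402113 / 8 = 0.1753.

0.1753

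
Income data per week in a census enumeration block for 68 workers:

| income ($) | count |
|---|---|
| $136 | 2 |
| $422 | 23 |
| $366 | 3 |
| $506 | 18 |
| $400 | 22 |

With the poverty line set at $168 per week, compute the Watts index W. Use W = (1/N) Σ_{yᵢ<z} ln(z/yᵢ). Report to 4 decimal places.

0.0062

Poor units: 2×$136 (q = 2 of N = 68).
Log shortfalls: ln(168/136) = 0.2113 (×2).
W = 0.422618 / 68 = 0.0062.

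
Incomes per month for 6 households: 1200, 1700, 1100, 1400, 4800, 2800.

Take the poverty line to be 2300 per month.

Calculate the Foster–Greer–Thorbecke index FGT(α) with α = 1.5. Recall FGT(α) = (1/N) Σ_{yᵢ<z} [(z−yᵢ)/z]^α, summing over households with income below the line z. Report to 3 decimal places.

Below z: 1100, 1200, 1400, 1700 (q = 4 of N = 6).
Relative gaps: (2300−1100)/2300 = 0.5217; (2300−1200)/2300 = 0.4783; (2300−1400)/2300 = 0.3913; (2300−1700)/2300 = 0.2609.
Raised to α = 1.5: 0.37686; 0.33075; 0.24478; 0.13324.
Sum = 1.085626; FGT(1.5) = 1.085626 / 6 = 0.181.

0.181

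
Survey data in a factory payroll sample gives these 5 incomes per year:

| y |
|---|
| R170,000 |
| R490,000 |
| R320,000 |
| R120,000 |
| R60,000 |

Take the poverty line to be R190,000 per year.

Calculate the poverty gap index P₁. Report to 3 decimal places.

Incomes under z: R60,000, R120,000, R170,000 (q = 3 of N = 5).
Normalized shortfalls: (190000−60000)/190000 = 0.6842; (190000−120000)/190000 = 0.3684; (190000−170000)/190000 = 0.1053.
Sum of shortfalls = 1.157895; P₁ averages over all N: 1.157895 / 5 = 0.232.

0.232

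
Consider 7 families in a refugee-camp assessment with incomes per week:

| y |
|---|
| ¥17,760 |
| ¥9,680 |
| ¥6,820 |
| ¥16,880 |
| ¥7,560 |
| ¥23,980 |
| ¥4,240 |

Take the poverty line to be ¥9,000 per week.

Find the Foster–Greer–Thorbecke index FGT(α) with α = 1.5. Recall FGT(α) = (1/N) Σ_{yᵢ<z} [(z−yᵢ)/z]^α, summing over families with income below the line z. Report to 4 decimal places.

0.0811

Below z: ¥4,240, ¥6,820, ¥7,560 (q = 3 of N = 7).
Normalized shortfalls: (9000−4240)/9000 = 0.5289; (9000−6820)/9000 = 0.2422; (9000−7560)/9000 = 0.1600.
Raised to α = 1.5: 0.38463; 0.11921; 0.06400.
Sum = 0.567845; FGT(1.5) = 0.567845 / 7 = 0.0811.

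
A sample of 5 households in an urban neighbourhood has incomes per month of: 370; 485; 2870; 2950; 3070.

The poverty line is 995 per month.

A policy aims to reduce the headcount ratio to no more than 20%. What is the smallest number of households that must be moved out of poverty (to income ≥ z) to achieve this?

2 of the 5 households are poor, so H = 2/5 = 0.400.
A headcount ratio of at most 20% allows at most ⌊0.20 × 5⌋ = 1 poor households.
So at least 2 − 1 = 1 must be lifted.

1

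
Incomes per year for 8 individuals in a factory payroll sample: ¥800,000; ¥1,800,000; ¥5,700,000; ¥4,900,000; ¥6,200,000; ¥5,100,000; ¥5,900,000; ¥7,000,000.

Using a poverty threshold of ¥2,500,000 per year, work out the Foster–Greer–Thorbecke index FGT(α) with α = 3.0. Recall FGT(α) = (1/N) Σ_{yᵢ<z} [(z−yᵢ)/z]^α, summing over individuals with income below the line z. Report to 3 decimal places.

0.042

Below z: ¥800,000, ¥1,800,000 (q = 2 of N = 8).
Shortfall ratios: (2500000−800000)/2500000 = 0.6800; (2500000−1800000)/2500000 = 0.2800.
Raised to α = 3.0: 0.31443; 0.02195.
Sum = 0.336384; FGT(3.0) = 0.336384 / 8 = 0.042.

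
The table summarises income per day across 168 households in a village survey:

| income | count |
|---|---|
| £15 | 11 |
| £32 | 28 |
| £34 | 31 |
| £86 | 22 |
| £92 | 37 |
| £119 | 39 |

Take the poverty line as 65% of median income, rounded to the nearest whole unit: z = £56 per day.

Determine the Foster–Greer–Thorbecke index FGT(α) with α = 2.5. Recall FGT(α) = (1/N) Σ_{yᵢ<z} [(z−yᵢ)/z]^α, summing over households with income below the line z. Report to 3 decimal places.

0.068

Incomes under z: 11×£15, 28×£32, 31×£34 (q = 70 of N = 168).
Normalized shortfalls: (56−15)/56 = 0.7321 (×11); (56−32)/56 = 0.4286 (×28); (56−34)/56 = 0.3929 (×31).
Raised to α = 2.5: 0.45866 (×11); 0.12024 (×28); 0.09674 (×31).
Sum = 11.410841; FGT(2.5) = 11.410841 / 168 = 0.068.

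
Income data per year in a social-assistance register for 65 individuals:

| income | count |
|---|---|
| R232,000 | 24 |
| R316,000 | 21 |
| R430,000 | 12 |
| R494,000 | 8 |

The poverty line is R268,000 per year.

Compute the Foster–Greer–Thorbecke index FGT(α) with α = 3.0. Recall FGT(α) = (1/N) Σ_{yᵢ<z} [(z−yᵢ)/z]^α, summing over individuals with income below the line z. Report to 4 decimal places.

Below the line: 24×R232,000 (q = 24 of N = 65).
Gap ratios (z−y)/z: (268000−232000)/268000 = 0.1343 (×24).
Raised to α = 3.0: 0.00242 (×24).
Sum = 0.058172; FGT(3.0) = 0.058172 / 65 = 0.0009.

0.0009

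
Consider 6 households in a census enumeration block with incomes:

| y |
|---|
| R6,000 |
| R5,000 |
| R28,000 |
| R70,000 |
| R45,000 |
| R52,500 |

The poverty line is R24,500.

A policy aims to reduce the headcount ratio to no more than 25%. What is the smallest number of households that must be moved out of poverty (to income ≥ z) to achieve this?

1

Currently q = 2 of N = 6 are below the line (H = 0.333).
A headcount ratio of at most 25% allows at most ⌊0.25 × 6⌋ = 1 poor households.
So at least 2 − 1 = 1 must be lifted.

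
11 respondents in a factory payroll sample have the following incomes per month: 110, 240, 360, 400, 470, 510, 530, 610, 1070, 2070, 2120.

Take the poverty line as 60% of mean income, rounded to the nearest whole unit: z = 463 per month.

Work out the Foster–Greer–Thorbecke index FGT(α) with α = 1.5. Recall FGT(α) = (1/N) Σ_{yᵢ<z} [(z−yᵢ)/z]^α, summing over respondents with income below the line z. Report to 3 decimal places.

0.105

Below z: 110, 240, 360, 400 (q = 4 of N = 11).
Gap ratios (z−y)/z: (463−110)/463 = 0.7624; (463−240)/463 = 0.4816; (463−360)/463 = 0.2225; (463−400)/463 = 0.1361.
Raised to α = 1.5: 0.66572; 0.33426; 0.10493; 0.05019.
Sum = 1.155098; FGT(1.5) = 1.155098 / 11 = 0.105.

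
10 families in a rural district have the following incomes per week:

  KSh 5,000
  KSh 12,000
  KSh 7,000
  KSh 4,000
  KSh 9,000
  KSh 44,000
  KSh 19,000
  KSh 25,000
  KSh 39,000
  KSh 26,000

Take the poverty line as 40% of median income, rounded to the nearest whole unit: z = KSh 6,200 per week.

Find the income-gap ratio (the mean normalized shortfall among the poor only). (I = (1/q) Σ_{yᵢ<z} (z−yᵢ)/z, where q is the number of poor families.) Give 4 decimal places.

Incomes under z: KSh 4,000, KSh 5,000 (q = 2 of N = 10).
Relative gaps: 0.3548, 0.1935; sum = 0.548387.
The income-gap ratio divides by q (the poor only): 0.548387 / 2 = 0.2742.

0.2742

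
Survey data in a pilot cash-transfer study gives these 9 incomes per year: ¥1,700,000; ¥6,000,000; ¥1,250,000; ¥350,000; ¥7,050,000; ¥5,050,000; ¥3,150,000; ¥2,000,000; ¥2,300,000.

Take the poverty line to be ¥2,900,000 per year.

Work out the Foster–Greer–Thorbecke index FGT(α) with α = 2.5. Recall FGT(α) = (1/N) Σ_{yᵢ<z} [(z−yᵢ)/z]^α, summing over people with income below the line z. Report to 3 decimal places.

0.128

Incomes under z: ¥350,000, ¥1,250,000, ¥1,700,000, ¥2,000,000, ¥2,300,000 (q = 5 of N = 9).
Normalized shortfalls: (2900000−350000)/2900000 = 0.8793; (2900000−1250000)/2900000 = 0.5690; (2900000−1700000)/2900000 = 0.4138; (2900000−2000000)/2900000 = 0.3103; (2900000−2300000)/2900000 = 0.2069.
Raised to α = 2.5: 0.72503; 0.24418; 0.11014; 0.05366; 0.01947.
Sum = 1.152481; FGT(2.5) = 1.152481 / 9 = 0.128.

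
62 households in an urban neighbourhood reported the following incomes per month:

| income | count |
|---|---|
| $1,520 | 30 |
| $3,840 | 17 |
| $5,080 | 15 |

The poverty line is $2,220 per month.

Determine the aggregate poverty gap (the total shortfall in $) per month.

Incomes under z: 30×$1,520 (q = 30 of N = 62).
Individual gaps: 30×(2220−1520) = 21000.
Aggregate gap = $21,000.

$21,000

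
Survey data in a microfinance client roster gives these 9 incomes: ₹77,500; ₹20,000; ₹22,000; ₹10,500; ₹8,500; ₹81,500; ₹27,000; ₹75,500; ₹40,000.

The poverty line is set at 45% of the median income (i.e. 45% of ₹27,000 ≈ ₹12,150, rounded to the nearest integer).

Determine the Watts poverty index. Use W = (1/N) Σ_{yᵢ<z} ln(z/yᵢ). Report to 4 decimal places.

0.0559

Below z: ₹8,500, ₹10,500 (q = 2 of N = 9).
Log shortfalls: ln(12150/8500) = 0.3573; ln(12150/10500) = 0.1460.
W = 0.503217 / 9 = 0.0559.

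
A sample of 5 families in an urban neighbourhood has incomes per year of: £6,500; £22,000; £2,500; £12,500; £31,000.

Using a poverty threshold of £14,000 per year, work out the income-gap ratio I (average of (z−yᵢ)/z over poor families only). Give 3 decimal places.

0.488

Incomes under z: £2,500, £6,500, £12,500 (q = 3 of N = 5).
Shortfall ratios (z−y)/z: 0.8214, 0.5357, 0.1071; sum = 1.464286.
The income-gap ratio divides by q (the poor only): 1.464286 / 3 = 0.488.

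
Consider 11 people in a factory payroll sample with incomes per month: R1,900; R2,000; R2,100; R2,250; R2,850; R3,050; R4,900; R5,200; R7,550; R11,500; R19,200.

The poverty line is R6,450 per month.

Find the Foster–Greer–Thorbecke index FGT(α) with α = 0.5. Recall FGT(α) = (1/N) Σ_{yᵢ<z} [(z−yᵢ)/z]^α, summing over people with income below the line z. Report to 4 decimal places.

Incomes under z: R1,900, R2,000, R2,100, R2,250, R2,850, R3,050, R4,900, R5,200 (q = 8 of N = 11).
Normalized shortfalls: (6450−1900)/6450 = 0.7054; (6450−2000)/6450 = 0.6899; (6450−2100)/6450 = 0.6744; (6450−2250)/6450 = 0.6512; (6450−2850)/6450 = 0.5581; (6450−3050)/6450 = 0.5271; (6450−4900)/6450 = 0.2403; (6450−5200)/6450 = 0.1938.
Raised to α = 0.5: 0.83990; 0.83062; 0.82123; 0.80695; 0.74709; 0.72604; 0.49021; 0.44023.
Sum = 5.702254; FGT(0.5) = 5.702254 / 11 = 0.5184.

0.5184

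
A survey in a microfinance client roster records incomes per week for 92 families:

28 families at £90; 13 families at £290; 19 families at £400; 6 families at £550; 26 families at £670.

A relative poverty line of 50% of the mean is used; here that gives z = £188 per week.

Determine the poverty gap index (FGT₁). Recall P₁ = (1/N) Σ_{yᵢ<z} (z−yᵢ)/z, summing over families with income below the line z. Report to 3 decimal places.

0.159

Incomes under z: 28×£90 (q = 28 of N = 92).
Relative gaps: (188−90)/188 = 0.5213 (×28).
Sum of shortfalls = 14.595745; P₁ averages over all N: 14.595745 / 92 = 0.159.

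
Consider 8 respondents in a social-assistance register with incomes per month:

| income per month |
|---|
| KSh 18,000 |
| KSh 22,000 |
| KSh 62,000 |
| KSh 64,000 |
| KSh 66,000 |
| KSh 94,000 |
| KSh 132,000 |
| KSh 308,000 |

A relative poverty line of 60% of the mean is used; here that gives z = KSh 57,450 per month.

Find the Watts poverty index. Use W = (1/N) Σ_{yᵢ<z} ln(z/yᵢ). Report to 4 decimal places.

Poor units: KSh 18,000, KSh 22,000 (q = 2 of N = 8).
Log shortfalls: ln(57450/18000) = 1.1605; ln(57450/22000) = 0.9599.
W = 2.120416 / 8 = 0.2651.

0.2651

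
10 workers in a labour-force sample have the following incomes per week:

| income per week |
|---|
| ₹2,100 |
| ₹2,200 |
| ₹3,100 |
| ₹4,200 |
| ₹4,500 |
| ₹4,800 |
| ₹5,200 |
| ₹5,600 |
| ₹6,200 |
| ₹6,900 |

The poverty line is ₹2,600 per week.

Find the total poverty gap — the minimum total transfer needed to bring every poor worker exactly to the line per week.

Incomes under z: ₹2,100, ₹2,200 (q = 2 of N = 10).
Individual gaps: 2600−2100 = 500; 2600−2200 = 400.
Aggregate gap = ₹900.

₹900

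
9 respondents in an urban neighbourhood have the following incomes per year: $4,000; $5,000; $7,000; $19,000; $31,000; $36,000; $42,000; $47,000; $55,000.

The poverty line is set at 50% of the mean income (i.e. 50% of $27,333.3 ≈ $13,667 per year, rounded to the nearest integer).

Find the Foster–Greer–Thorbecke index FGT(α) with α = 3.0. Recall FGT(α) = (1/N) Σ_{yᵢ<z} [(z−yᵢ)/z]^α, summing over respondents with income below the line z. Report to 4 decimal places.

0.0806

Poor units: $4,000, $5,000, $7,000 (q = 3 of N = 9).
Normalized shortfalls: (13667−4000)/13667 = 0.7073; (13667−5000)/13667 = 0.6342; (13667−7000)/13667 = 0.4878.
Raised to α = 3.0: 0.35388; 0.25503; 0.11608.
Sum = 0.724991; FGT(3.0) = 0.724991 / 9 = 0.0806.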